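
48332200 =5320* 9085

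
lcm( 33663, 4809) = 33663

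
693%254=185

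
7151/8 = 7151/8= 893.88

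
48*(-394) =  - 18912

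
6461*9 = 58149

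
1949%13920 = 1949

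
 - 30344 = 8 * ( - 3793 )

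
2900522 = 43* 67454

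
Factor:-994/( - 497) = 2^1 = 2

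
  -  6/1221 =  - 1 + 405/407 = -  0.00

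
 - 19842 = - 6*3307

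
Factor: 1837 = 11^1*167^1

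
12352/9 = 12352/9 =1372.44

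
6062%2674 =714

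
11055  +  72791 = 83846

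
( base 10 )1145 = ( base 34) XN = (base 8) 2171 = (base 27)1FB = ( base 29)1AE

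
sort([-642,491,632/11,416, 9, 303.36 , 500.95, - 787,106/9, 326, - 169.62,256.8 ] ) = [- 787, - 642, - 169.62, 9, 106/9  ,  632/11,256.8,303.36,326,416,491, 500.95]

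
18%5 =3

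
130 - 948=-818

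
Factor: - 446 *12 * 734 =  - 3928368 = -2^4*3^1*223^1 * 367^1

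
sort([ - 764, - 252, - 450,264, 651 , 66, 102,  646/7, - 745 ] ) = [-764, - 745, - 450,-252,66 , 646/7,102,  264,  651]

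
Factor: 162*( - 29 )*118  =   - 2^2*3^4*29^1* 59^1=- 554364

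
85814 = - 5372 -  - 91186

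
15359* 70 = 1075130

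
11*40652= 447172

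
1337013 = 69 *19377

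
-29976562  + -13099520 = - 43076082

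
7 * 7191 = 50337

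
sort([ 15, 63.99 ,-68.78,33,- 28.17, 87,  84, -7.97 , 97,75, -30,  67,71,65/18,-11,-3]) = [-68.78, - 30, - 28.17, - 11, - 7.97, - 3,65/18,15,33,63.99,67, 71,  75 , 84,87,97 ]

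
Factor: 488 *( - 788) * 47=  - 2^5*47^1*61^1*197^1= -18073568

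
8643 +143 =8786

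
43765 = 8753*5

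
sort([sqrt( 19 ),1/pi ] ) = [ 1/pi, sqrt(19)]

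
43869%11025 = 10794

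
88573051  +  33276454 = 121849505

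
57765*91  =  5256615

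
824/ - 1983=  - 1+1159/1983=- 0.42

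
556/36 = 139/9 =15.44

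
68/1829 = 68/1829=0.04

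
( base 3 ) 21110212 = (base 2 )1010101001010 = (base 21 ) C7B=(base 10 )5450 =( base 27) 7cn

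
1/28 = 1/28= 0.04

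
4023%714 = 453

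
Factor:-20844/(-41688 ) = 2^( - 1 )=1/2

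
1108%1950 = 1108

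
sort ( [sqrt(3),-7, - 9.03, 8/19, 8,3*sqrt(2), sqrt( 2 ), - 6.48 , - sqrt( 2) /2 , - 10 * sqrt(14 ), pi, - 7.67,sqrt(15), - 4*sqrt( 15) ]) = [-10*sqrt( 14), - 4*sqrt( 15) , - 9.03, - 7.67,-7 , - 6.48,-sqrt(2)/2, 8/19, sqrt(2),sqrt ( 3), pi, sqrt( 15 ), 3*sqrt( 2) , 8 ]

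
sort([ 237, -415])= [ - 415, 237 ] 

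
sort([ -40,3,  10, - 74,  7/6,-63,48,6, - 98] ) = [  -  98, - 74 ,-63, - 40,7/6,  3, 6,10  ,  48]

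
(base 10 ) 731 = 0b1011011011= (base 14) 3a3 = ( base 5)10411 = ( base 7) 2063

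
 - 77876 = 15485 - 93361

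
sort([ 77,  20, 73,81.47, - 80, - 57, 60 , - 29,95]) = [-80, - 57, - 29,20,60,73,77,81.47, 95]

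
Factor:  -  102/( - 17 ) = 6=2^1*3^1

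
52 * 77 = 4004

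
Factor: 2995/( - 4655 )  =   - 7^ ( - 2 )*19^ ( - 1 )*599^1 = - 599/931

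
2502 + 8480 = 10982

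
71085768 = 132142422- 61056654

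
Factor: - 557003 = -29^1 *19207^1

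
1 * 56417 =56417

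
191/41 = 4 + 27/41 = 4.66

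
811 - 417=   394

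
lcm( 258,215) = 1290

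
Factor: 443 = 443^1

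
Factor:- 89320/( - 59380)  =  4466/2969=2^1*7^1 * 11^1 *29^1 *2969^( - 1)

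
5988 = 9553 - 3565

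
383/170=2 + 43/170 =2.25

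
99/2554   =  99/2554 = 0.04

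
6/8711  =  6/8711=0.00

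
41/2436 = 41/2436 = 0.02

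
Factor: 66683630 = 2^1*5^1*13^1*41^1*12511^1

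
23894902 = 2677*8926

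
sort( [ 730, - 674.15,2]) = [-674.15,2,  730]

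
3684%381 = 255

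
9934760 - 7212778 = 2721982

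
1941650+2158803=4100453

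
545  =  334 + 211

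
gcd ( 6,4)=2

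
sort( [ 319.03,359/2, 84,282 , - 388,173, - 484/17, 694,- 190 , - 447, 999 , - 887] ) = [ - 887, - 447, - 388, - 190, - 484/17,84 , 173, 359/2 , 282, 319.03,694,999 ] 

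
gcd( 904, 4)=4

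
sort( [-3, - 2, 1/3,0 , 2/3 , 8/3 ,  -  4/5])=[- 3, - 2, - 4/5,0,  1/3,2/3, 8/3]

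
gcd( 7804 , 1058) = 2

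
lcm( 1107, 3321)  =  3321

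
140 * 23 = 3220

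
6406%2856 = 694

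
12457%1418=1113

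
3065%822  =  599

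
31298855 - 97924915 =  -66626060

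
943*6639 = 6260577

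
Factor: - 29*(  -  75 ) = 3^1*5^2*29^1 = 2175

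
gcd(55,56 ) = 1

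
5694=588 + 5106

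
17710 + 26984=44694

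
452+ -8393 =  - 7941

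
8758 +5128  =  13886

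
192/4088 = 24/511  =  0.05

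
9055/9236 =9055/9236= 0.98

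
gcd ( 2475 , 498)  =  3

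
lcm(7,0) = 0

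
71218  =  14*5087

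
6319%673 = 262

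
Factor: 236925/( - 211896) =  - 975/872 = -2^(  -  3)*3^1 * 5^2*13^1*109^( - 1)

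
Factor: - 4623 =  - 3^1*23^1 * 67^1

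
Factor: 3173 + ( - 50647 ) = - 2^1 * 7^1*3391^1 = - 47474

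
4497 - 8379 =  - 3882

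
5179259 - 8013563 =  - 2834304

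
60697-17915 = 42782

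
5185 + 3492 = 8677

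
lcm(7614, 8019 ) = 753786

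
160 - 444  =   - 284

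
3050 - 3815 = - 765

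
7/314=7/314=0.02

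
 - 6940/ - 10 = 694/1 = 694.00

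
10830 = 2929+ 7901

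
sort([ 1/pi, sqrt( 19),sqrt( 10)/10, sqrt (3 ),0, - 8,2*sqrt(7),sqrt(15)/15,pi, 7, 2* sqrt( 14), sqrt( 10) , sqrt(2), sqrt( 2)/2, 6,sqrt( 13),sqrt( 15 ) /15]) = [ - 8, 0,sqrt( 15) /15,sqrt( 15 )/15,sqrt(10)/10, 1/pi,sqrt(2) /2,sqrt(2 ),sqrt( 3), pi,sqrt(10),sqrt( 13),sqrt( 19 ),2 * sqrt(7),6,7,2*sqrt(14) ] 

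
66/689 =66/689 =0.10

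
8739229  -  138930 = 8600299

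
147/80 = 1 + 67/80=1.84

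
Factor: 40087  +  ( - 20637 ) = 2^1*5^2*389^1=19450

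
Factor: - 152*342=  - 2^4*3^2*19^2= -51984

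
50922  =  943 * 54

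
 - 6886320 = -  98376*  70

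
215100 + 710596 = 925696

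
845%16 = 13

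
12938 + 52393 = 65331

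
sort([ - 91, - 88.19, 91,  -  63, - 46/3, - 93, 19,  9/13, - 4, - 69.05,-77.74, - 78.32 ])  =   [-93, - 91,-88.19,-78.32 , - 77.74, - 69.05, - 63,-46/3, - 4,9/13, 19,91]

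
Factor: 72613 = 72613^1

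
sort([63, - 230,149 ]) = [-230  ,  63,149]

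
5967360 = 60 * 99456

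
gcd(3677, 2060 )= 1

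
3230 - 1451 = 1779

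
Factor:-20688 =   -  2^4*3^1*431^1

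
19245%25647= 19245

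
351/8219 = 351/8219 =0.04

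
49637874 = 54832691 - 5194817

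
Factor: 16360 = 2^3*5^1*409^1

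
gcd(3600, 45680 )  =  80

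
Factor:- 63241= - 63241^1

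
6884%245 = 24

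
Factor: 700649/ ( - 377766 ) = -2^( - 1 )*3^( - 2) * 23^1 * 31^( - 1)*41^1*677^( - 1)*743^1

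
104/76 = 1  +  7/19 = 1.37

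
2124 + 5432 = 7556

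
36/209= 36/209=0.17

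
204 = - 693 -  - 897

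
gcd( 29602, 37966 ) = 82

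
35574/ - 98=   -  363+0/1 = -363.00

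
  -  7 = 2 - 9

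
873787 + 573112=1446899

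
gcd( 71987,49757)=1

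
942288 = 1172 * 804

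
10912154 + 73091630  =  84003784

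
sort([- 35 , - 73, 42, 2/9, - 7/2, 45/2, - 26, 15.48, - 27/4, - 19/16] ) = [ - 73,-35,-26,-27/4, - 7/2,-19/16, 2/9, 15.48, 45/2 , 42 ] 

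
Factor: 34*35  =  2^1*5^1*7^1*17^1 = 1190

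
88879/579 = 88879/579 = 153.50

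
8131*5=40655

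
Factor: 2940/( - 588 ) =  - 5^1  =  - 5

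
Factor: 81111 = 3^1*19^1*1423^1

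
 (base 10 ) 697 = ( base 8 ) 1271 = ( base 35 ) jw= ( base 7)2014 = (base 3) 221211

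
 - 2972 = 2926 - 5898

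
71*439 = 31169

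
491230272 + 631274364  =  1122504636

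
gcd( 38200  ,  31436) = 4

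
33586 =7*4798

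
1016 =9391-8375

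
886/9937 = 886/9937=0.09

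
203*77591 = 15750973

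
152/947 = 152/947 =0.16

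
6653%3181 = 291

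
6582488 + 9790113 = 16372601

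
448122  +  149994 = 598116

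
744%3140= 744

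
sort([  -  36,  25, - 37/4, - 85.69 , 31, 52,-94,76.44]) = [ - 94,  -  85.69,-36, - 37/4  ,  25, 31, 52, 76.44] 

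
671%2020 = 671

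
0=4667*0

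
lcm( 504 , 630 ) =2520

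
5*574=2870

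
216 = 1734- 1518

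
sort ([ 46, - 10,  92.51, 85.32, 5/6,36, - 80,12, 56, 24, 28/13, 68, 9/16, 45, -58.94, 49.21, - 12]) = [ - 80,-58.94, - 12,  -  10,9/16,5/6, 28/13,12,  24,36,45,46, 49.21,56,68, 85.32, 92.51]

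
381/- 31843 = -1 + 31462/31843 = - 0.01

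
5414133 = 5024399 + 389734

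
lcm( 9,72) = 72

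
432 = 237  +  195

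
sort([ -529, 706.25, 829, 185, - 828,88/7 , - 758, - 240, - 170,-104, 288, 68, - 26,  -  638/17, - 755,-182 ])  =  [ - 828, - 758, -755, - 529,-240, - 182, - 170,  -  104, - 638/17,- 26, 88/7, 68, 185,288, 706.25, 829]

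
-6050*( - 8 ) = 48400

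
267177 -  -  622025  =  889202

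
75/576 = 25/192=0.13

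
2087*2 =4174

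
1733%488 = 269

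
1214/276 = 607/138 = 4.40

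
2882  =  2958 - 76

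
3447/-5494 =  - 3447/5494 = - 0.63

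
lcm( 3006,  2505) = 15030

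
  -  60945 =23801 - 84746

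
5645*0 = 0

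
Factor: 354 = 2^1*3^1*59^1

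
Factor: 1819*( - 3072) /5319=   -1862656/1773 = -2^10 * 3^( - 2 )*17^1*107^1 *197^( - 1 ) 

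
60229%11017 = 5144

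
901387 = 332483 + 568904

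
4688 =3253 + 1435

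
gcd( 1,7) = 1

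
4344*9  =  39096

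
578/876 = 289/438 =0.66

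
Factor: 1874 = 2^1*937^1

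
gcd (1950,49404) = 6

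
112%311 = 112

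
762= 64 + 698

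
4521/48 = 1507/16 = 94.19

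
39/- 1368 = -13/456 = -0.03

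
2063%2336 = 2063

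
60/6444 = 5/537 = 0.01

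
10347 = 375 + 9972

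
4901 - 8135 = - 3234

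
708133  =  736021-27888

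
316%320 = 316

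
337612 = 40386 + 297226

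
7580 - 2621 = 4959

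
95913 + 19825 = 115738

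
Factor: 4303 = 13^1*331^1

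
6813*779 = 5307327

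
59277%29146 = 985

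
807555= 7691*105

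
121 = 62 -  - 59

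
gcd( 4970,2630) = 10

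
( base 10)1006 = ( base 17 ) 383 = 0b1111101110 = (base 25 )1f6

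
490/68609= 490/68609 = 0.01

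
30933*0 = 0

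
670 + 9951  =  10621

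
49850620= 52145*956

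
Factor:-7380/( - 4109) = 2^2*3^2*5^1 * 7^(-1)*41^1*587^(-1) 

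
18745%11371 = 7374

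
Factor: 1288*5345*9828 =67659490080 = 2^5*3^3 * 5^1*7^2 * 13^1*23^1*1069^1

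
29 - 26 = 3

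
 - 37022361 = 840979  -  37863340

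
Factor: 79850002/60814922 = 39925001/30407461 = 7^( - 1)*131^1*304771^1 *4343923^(-1 ) 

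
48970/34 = 24485/17 = 1440.29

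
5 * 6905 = 34525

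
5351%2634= 83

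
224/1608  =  28/201 = 0.14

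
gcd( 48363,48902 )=49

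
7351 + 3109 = 10460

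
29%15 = 14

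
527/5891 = 527/5891 = 0.09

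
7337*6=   44022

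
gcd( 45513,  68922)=9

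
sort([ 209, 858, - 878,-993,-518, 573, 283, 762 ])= [ - 993, - 878, - 518,  209,  283,573, 762, 858 ]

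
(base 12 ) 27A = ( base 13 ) 235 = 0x17e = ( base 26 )EI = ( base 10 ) 382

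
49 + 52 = 101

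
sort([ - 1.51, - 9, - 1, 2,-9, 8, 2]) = [ - 9, - 9, - 1.51 , - 1,2, 2,8 ] 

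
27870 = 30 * 929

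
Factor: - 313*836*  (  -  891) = 233146188 = 2^2*3^4*11^2*19^1*313^1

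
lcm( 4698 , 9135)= 164430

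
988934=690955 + 297979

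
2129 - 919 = 1210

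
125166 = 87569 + 37597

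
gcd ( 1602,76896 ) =1602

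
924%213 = 72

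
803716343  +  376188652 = 1179904995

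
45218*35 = 1582630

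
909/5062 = 909/5062=0.18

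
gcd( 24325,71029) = 973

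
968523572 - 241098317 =727425255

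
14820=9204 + 5616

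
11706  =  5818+5888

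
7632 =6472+1160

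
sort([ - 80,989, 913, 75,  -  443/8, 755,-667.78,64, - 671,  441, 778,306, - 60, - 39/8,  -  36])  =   [ - 671, - 667.78, - 80, - 60,-443/8, - 36,-39/8, 64 , 75, 306, 441, 755,778,913, 989]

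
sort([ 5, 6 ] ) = [ 5, 6]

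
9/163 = 9/163 = 0.06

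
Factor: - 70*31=  -  2^1*5^1 * 7^1*31^1 =- 2170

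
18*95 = 1710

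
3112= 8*389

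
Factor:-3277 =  -29^1*113^1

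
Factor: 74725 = 5^2*7^2*61^1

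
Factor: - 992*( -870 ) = 863040  =  2^6*3^1*5^1*29^1*31^1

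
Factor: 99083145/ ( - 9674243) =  - 3^1*5^1 * 7^2 * 439^ ( - 1)*22037^ ( - 1) *134807^1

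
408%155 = 98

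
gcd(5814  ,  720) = 18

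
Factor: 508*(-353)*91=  - 2^2 * 7^1*13^1*127^1*353^1 = - 16318484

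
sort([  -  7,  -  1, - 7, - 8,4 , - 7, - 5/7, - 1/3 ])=[  -  8,-7,-7,-7, - 1, - 5/7,- 1/3, 4 ] 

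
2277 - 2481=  - 204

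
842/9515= 842/9515 = 0.09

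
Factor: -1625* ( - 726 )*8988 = 2^3*3^2*5^3*7^1 * 11^2*13^1*107^1=10603593000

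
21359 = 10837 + 10522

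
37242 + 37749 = 74991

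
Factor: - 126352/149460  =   - 596/705 = - 2^2*3^(  -  1)*5^(  -  1)*47^( - 1)*149^1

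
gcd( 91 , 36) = 1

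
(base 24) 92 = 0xda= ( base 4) 3122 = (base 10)218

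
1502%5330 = 1502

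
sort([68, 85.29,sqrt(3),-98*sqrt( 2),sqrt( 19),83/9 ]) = [ - 98*sqrt(2),sqrt(3),sqrt(19),83/9,68 , 85.29 ] 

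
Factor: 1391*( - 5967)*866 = -2^1*3^3*13^2*17^1*107^1*433^1 = -7187884002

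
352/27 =352/27 =13.04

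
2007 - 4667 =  - 2660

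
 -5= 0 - 5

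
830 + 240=1070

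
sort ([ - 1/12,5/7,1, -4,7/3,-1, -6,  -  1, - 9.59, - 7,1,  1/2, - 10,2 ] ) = [- 10,-9.59 , - 7 ,-6, - 4,-1 ,  -  1, - 1/12,1/2,5/7, 1,1,2, 7/3] 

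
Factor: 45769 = 37^1*1237^1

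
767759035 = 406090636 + 361668399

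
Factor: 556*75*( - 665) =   -  2^2*3^1*5^3*7^1 * 19^1*139^1  =  - 27730500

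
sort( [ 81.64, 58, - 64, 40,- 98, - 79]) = [ -98,-79, - 64, 40, 58, 81.64] 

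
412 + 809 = 1221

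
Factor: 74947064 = 2^3 * 23^1*407321^1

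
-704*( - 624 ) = 439296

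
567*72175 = 40923225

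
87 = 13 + 74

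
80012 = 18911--61101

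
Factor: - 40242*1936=-77908512 = - 2^5*3^1*11^2 * 19^1*353^1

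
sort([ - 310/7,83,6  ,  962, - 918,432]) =[-918, - 310/7,6  ,  83, 432,962]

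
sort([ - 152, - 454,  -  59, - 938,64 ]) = [ - 938, - 454, - 152, - 59,64 ]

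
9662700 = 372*25975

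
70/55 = 14/11=1.27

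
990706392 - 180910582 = 809795810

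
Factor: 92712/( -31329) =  - 2^3*3^( - 1)*59^(-2)  *  3863^1= -  30904/10443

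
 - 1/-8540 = 1/8540 = 0.00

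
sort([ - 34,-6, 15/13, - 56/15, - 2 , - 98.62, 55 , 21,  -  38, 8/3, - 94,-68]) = [ - 98.62, - 94,-68, - 38,  -  34, - 6, - 56/15, - 2 , 15/13, 8/3, 21,55]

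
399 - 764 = -365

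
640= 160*4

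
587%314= 273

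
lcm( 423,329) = 2961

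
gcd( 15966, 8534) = 2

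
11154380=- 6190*(- 1802)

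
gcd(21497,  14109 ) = 1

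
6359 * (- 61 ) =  - 387899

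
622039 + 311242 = 933281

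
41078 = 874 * 47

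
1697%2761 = 1697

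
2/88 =1/44 = 0.02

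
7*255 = 1785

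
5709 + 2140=7849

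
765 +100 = 865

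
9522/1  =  9522 = 9522.00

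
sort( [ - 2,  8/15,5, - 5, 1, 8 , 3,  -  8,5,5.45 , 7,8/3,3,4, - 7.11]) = [  -  8, - 7.11,  -  5, - 2,  8/15, 1, 8/3, 3,3,4, 5,5, 5.45,  7, 8]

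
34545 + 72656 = 107201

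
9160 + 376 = 9536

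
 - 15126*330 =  - 4991580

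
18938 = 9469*2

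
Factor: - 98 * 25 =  - 2450=- 2^1*5^2*7^2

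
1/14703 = 1/14703 = 0.00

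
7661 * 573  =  4389753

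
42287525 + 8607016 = 50894541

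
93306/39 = 2392 + 6/13 = 2392.46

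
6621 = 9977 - 3356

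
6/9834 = 1/1639 = 0.00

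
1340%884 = 456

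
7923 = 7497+426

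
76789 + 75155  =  151944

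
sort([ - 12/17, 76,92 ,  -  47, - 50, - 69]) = [ - 69, - 50, - 47, - 12/17,76, 92]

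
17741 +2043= 19784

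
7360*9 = 66240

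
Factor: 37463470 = 2^1*5^1* 11^1*340577^1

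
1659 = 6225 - 4566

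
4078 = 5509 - 1431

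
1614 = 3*538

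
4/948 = 1/237 = 0.00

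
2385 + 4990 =7375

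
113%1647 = 113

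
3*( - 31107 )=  - 93321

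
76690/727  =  105 + 355/727 = 105.49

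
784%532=252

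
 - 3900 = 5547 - 9447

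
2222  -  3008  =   - 786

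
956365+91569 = 1047934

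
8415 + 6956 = 15371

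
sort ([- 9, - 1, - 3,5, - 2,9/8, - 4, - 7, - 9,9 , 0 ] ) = [ - 9,-9, - 7, - 4, - 3,-2,-1, 0,9/8,5,9]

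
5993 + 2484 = 8477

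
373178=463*806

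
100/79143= 100/79143=0.00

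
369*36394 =13429386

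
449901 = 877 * 513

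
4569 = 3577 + 992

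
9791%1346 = 369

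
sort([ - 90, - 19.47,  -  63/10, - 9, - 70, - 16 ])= [ - 90, - 70,-19.47, - 16, - 9, - 63/10 ] 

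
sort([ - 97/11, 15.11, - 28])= [ -28,-97/11,15.11 ]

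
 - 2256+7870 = 5614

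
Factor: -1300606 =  - 2^1 * 233^1 * 2791^1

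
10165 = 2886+7279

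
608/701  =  608/701 = 0.87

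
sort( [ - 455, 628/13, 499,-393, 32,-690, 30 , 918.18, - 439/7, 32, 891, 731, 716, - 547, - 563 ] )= [ - 690, - 563, - 547, - 455, - 393, - 439/7,30,32,  32, 628/13, 499, 716, 731, 891 , 918.18]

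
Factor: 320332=2^2*53^1*1511^1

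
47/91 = 47/91 = 0.52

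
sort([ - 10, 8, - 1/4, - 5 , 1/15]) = [ - 10, - 5,- 1/4, 1/15, 8 ] 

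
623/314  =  1 + 309/314 = 1.98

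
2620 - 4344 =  - 1724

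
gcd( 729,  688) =1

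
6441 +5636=12077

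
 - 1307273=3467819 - 4775092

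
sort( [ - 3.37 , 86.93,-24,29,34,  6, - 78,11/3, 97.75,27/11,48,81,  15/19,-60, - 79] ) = [ - 79, - 78,  -  60, - 24, - 3.37, 15/19, 27/11, 11/3,6,  29,34,48,81, 86.93,97.75]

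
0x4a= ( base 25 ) 2o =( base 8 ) 112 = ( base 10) 74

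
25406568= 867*29304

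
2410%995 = 420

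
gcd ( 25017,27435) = 93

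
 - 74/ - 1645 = 74/1645 = 0.04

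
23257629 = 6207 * 3747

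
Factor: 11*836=2^2*11^2*19^1=9196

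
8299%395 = 4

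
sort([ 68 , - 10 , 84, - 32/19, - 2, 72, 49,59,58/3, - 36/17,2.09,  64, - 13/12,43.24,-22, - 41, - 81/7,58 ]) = [ - 41,  -  22,-81/7, - 10 , - 36/17, - 2, - 32/19, - 13/12,2.09 , 58/3,43.24,49,  58, 59,  64, 68, 72,84 ] 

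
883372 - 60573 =822799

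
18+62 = 80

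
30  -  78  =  -48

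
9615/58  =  9615/58 =165.78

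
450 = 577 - 127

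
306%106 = 94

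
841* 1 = 841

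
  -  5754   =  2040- 7794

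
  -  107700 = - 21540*5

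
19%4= 3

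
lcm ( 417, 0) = 0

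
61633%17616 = 8785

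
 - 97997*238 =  - 23323286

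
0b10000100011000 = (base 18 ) 182c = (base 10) 8472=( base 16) 2118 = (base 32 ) 88o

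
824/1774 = 412/887 = 0.46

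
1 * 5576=5576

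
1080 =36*30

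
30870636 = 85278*362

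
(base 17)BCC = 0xD43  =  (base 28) 497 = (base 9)4582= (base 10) 3395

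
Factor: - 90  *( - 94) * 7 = 59220 = 2^2*3^2 * 5^1*7^1*47^1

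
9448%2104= 1032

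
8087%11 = 2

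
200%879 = 200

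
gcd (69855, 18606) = 3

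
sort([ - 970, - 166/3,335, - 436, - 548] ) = [-970, - 548,  -  436, -166/3,335]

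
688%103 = 70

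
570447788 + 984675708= 1555123496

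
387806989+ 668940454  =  1056747443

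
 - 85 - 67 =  - 152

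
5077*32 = 162464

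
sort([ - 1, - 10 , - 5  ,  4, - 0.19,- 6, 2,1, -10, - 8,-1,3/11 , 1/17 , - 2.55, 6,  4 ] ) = [ - 10 , - 10, - 8, - 6,- 5, - 2.55,- 1, - 1, - 0.19,1/17,  3/11,1, 2, 4 , 4 , 6]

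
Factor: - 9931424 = - 2^5*310357^1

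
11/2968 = 11/2968 = 0.00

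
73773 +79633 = 153406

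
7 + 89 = 96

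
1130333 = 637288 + 493045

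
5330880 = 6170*864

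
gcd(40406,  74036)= 2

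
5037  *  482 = 2427834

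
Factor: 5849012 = 2^2* 13^1*112481^1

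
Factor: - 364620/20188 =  - 885/49 = - 3^1*5^1  *7^ ( - 2)*59^1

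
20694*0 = 0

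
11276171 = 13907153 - 2630982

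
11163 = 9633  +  1530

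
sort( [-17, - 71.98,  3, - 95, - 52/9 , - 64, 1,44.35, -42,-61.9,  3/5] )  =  [ - 95,-71.98, - 64,-61.9, - 42 , - 17, - 52/9,  3/5,1,3, 44.35]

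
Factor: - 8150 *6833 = -55688950 =- 2^1*5^2*163^1 * 6833^1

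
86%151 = 86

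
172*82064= 14115008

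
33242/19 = 33242/19 = 1749.58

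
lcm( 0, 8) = 0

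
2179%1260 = 919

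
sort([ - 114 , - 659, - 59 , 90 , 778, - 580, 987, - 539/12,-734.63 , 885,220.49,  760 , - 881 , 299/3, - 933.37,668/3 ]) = [ - 933.37, - 881, - 734.63, - 659, - 580, - 114, - 59, - 539/12, 90,299/3, 220.49, 668/3,  760,778,885,987 ] 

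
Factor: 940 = 2^2* 5^1 * 47^1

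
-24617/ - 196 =24617/196 = 125.60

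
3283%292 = 71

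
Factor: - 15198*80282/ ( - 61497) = 406708612/20499  =  2^2*3^( - 1)*17^1*137^1*149^1*293^1*6833^ ( - 1) 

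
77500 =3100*25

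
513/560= 513/560= 0.92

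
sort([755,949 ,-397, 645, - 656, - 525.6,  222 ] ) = [-656,- 525.6,-397, 222,645, 755, 949 ] 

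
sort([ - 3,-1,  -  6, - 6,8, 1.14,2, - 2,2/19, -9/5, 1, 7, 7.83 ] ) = [ - 6, - 6, - 3, - 2, - 9/5, - 1,2/19, 1, 1.14, 2, 7,7.83, 8]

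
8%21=8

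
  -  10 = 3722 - 3732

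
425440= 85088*5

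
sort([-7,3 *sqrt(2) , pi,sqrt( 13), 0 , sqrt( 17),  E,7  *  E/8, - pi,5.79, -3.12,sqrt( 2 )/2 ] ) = [ - 7,- pi, - 3.12, 0 , sqrt( 2)/2, 7*E/8, E, pi,sqrt( 13 ),  sqrt(17),3*sqrt(2 ),5.79]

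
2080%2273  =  2080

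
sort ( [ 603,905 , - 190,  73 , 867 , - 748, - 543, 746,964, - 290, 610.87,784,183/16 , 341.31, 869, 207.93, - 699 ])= [ - 748 , - 699 , - 543, - 290, - 190,183/16 , 73,  207.93 , 341.31,603, 610.87,746,  784,867 , 869 , 905 , 964]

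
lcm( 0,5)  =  0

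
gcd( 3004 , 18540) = 4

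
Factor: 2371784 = 2^3 * 296473^1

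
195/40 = 39/8 = 4.88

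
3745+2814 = 6559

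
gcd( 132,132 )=132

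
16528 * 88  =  1454464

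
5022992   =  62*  81016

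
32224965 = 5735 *5619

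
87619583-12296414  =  75323169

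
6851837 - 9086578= - 2234741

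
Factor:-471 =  - 3^1  *157^1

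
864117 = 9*96013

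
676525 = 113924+562601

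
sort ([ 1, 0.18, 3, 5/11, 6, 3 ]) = [ 0.18, 5/11, 1,3,3, 6]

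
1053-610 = 443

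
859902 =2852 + 857050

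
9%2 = 1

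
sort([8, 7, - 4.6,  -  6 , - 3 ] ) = [ - 6, - 4.6,-3, 7, 8]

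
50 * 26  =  1300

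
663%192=87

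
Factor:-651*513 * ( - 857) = 3^4*7^1*19^1*31^1 * 857^1 = 286206291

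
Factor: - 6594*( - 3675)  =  2^1 * 3^2*5^2*7^3*157^1=24232950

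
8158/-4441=-2 + 724/4441 = - 1.84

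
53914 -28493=25421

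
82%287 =82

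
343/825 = 343/825  =  0.42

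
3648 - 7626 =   -  3978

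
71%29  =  13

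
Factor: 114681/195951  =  7^(-1)  *  31^( - 1)*127^1 = 127/217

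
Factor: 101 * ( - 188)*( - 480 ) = 9114240 = 2^7*3^1* 5^1*47^1 * 101^1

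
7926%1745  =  946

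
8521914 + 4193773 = 12715687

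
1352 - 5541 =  -4189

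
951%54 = 33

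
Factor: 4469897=61^1*73277^1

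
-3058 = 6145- 9203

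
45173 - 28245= 16928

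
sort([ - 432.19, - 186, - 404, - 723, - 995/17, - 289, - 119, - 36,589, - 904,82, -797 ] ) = [ - 904 , -797, - 723, - 432.19, - 404, - 289, - 186, - 119, - 995/17, - 36,82,589 ]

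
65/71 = 65/71 = 0.92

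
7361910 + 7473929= 14835839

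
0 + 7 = 7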